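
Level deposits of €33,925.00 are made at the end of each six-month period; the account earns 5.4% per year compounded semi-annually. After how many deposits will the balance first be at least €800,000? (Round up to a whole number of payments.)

19 payments

Periodic rate r = 0.054/2 per half-year; n is counted in half-years.
Ordinary annuity FV: 800,000 = 33,925 × [((1+r)^n − 1)/r].
(1+r)^n = 1 + 800,000 × r / 33,925, so n = ln(1 + 800,000·r/33,925) / ln(1+r) = 18.49.
Round up to a whole number of payments: n = 19.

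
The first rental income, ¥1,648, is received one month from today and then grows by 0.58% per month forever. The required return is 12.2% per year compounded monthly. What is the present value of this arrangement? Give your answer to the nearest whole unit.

¥377,405

Periodic rate r = 0.122/12 per month.
Growing perpetuity (Gordon): PV = PMT₁ / (r − g) = 1,648 / (r − 0.0058) = ¥377,405.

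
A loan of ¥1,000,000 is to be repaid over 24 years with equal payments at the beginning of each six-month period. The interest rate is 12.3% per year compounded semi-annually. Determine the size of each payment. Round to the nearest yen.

¥61,439

Level annuity due; solve PV = PMT × [(1 − (1+r)^−n)/r] × (1+r) for PMT.
Periodic rate r = 0.123/2 per half-year; n is counted in half-years.
With n = 48: PMT = 1,000,000 / ([(1 − (1+r)^−n)/r] × (1+r)) = ¥61,439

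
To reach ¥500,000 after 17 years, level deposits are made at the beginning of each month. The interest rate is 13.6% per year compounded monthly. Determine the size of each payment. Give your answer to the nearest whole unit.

Level annuity due; solve FV = PMT × [((1+r)^n − 1)/r] × (1+r) for PMT.
Periodic rate r = 0.136/12 per month; n is counted in months.
With n = 204: PMT = 500,000 / ([((1+r)^n − 1)/r] × (1+r)) = ¥625

¥625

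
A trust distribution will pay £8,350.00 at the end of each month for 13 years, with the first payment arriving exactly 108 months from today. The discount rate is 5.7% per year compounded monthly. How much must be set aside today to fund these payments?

£553,214.08

Ordinary annuity of 156 payments, first payment at period 108.
Periodic rate r = 0.057/12 per month; n is counted in months.
The ordinary-annuity PV formula values the stream one period before the first payment (period 107); discount that back 107 periods:
PV₀ = 8,350 × [1 − (1+r)^−156] / r × (1+r)^−107 = £553,214.08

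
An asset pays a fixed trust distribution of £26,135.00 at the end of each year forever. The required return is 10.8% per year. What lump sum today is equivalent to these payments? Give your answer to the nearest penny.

£241,990.74

Periodic rate r = 0.108 per year.
Level perpetuity: PV = PMT / r = 26,135 / (0.108) = £241,990.74.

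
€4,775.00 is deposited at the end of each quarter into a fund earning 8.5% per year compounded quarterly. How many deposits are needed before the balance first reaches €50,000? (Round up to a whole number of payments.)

10 payments

Periodic rate r = 0.085/4 per quarter; n is counted in quarters.
Ordinary annuity FV: 50,000 = 4,775 × [((1+r)^n − 1)/r].
(1+r)^n = 1 + 50,000 × r / 4,775, so n = ln(1 + 50,000·r/4,775) / ln(1+r) = 9.55.
Round up to a whole number of payments: n = 10.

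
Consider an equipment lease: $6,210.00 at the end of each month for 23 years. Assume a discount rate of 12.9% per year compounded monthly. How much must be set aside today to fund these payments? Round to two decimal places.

This is an ordinary annuity: 276 payments of $6,210.00 at the end of each month.
Periodic rate r = 0.129/12 per month; n is counted in months.
PV = PMT × [(1 − (1+r)^−n)/r] = 6,210 × [1 − (1+r)^−276] / r = $547,474.34

$547,474.34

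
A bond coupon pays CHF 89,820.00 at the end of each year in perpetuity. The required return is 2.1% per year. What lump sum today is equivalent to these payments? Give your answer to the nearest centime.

Periodic rate r = 0.021 per year.
Level perpetuity: PV = PMT / r = 89,820 / (0.021) = CHF 4,277,142.86.

CHF 4,277,142.86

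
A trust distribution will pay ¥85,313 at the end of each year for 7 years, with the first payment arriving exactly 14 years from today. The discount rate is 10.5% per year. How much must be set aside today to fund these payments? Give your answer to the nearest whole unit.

¥111,578

Ordinary annuity of 7 payments, first payment at period 14.
Periodic rate r = 0.105 per year.
The ordinary-annuity PV formula values the stream one period before the first payment (period 13); discount that back 13 periods:
PV₀ = 85,313 × [1 − (1+r)^−7] / r × (1+r)^−13 = ¥111,578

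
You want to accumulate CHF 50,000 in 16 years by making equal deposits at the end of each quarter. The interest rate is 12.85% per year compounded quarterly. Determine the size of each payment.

Level ordinary annuity; solve FV = PMT × [((1+r)^n − 1)/r] for PMT.
Periodic rate r = 0.1285/4 per quarter; n is counted in quarters.
With n = 64: PMT = 50,000 / ([((1+r)^n − 1)/r]) = CHF 244.63

CHF 244.63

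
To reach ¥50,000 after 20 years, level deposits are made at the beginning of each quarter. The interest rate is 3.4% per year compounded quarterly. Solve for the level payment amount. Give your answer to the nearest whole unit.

¥435

Level annuity due; solve FV = PMT × [((1+r)^n − 1)/r] × (1+r) for PMT.
Periodic rate r = 0.034/4 per quarter; n is counted in quarters.
With n = 80: PMT = 50,000 / ([((1+r)^n − 1)/r] × (1+r)) = ¥435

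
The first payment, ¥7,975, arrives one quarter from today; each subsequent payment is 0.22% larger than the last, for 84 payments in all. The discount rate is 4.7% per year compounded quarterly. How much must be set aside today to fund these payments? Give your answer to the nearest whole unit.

¥458,594

Periodic rate r = 0.047/4 per quarter; n is counted in quarters.
Growing ordinary annuity: PV = PMT₁ × [1 − ((1+g)/(1+r))^n] / (r − g) = 7,975 × [1 − ((1+0.0022)/(1+r))^84] / (r − 0.0022) = ¥458,594.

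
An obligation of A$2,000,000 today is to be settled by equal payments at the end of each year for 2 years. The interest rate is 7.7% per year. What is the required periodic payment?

A$1,116,927.30

Level ordinary annuity; solve PV = PMT × [(1 − (1+r)^−n)/r] for PMT.
Periodic rate r = 0.077 per year.
With n = 2: PMT = 2,000,000 / ([(1 − (1+r)^−n)/r]) = A$1,116,927.30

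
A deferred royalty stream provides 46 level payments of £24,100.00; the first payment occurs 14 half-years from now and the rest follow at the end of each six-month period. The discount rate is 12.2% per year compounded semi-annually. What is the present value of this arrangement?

Ordinary annuity of 46 payments, first payment at period 14.
Periodic rate r = 0.122/2 per half-year; n is counted in half-years.
The ordinary-annuity PV formula values the stream one period before the first payment (period 13); discount that back 13 periods:
PV₀ = 24,100 × [1 − (1+r)^−46] / r × (1+r)^−13 = £170,964.84

£170,964.84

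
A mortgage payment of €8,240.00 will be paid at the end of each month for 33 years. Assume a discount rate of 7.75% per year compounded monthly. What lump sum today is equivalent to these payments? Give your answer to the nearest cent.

This is an ordinary annuity: 396 payments of €8,240.00 at the end of each month.
Periodic rate r = 0.0775/12 per month; n is counted in months.
PV = PMT × [(1 − (1+r)^−n)/r] = 8,240 × [1 − (1+r)^−396] / r = €1,176,176.76

€1,176,176.76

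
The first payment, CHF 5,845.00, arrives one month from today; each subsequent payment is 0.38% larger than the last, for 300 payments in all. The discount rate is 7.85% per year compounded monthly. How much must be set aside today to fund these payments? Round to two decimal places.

CHF 1,191,325.69

Periodic rate r = 0.0785/12 per month; n is counted in months.
Growing ordinary annuity: PV = PMT₁ × [1 − ((1+g)/(1+r))^n] / (r − g) = 5,845 × [1 − ((1+0.0038)/(1+r))^300] / (r − 0.0038) = CHF 1,191,325.69.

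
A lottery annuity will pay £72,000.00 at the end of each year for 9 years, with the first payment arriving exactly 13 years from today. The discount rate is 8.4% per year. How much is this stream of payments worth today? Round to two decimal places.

Ordinary annuity of 9 payments, first payment at period 13.
Periodic rate r = 0.084 per year.
The ordinary-annuity PV formula values the stream one period before the first payment (period 12); discount that back 12 periods:
PV₀ = 72,000 × [1 − (1+r)^−9] / r × (1+r)^−12 = £168,055.86

£168,055.86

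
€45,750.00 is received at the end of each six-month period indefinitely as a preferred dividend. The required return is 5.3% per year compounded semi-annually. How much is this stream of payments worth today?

Periodic rate r = 0.053/2 per half-year.
Level perpetuity: PV = PMT / r = 45,750 / (0.053/2) = €1,726,415.09.

€1,726,415.09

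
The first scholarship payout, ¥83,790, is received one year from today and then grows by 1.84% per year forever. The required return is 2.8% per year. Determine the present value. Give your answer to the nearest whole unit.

¥8,728,125

Periodic rate r = 0.028 per year.
Growing perpetuity (Gordon): PV = PMT₁ / (r − g) = 83,790 / (r − 0.0184) = ¥8,728,125.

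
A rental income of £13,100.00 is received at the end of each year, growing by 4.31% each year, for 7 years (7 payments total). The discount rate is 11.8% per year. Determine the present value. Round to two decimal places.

£67,258.68

Periodic rate r = 0.118 per year.
Growing ordinary annuity: PV = PMT₁ × [1 − ((1+g)/(1+r))^n] / (r − g) = 13,100 × [1 − ((1+0.0431)/(1+r))^7] / (r − 0.0431) = £67,258.68.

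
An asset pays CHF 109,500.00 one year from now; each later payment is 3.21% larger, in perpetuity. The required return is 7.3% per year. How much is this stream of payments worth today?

Periodic rate r = 0.073 per year.
Growing perpetuity (Gordon): PV = PMT₁ / (r − g) = 109,500 / (r − 0.0321) = CHF 2,677,261.61.

CHF 2,677,261.61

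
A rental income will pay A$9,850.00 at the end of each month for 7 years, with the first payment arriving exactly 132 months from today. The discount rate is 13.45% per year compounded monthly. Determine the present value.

Ordinary annuity of 84 payments, first payment at period 132.
Periodic rate r = 0.1345/12 per month; n is counted in months.
The ordinary-annuity PV formula values the stream one period before the first payment (period 131); discount that back 131 periods:
PV₀ = 9,850 × [1 − (1+r)^−84] / r × (1+r)^−131 = A$124,053.88

A$124,053.88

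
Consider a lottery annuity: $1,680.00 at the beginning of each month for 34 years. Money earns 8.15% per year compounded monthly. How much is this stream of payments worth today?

This is an annuity due: 408 payments of $1,680.00 at the beginning of each month.
Periodic rate r = 0.0815/12 per month; n is counted in months.
PV = PMT × [(1 − (1+r)^−n)/r] × (1+r) = 1,680 × [1 − (1+r)^−408] / r × (1+r) = $233,305.37

$233,305.37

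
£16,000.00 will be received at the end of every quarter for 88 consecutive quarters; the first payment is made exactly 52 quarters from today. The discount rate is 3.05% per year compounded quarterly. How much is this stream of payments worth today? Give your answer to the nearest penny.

£694,399.17

Ordinary annuity of 88 payments, first payment at period 52.
Periodic rate r = 0.0305/4 per quarter; n is counted in quarters.
The ordinary-annuity PV formula values the stream one period before the first payment (period 51); discount that back 51 periods:
PV₀ = 16,000 × [1 − (1+r)^−88] / r × (1+r)^−51 = £694,399.17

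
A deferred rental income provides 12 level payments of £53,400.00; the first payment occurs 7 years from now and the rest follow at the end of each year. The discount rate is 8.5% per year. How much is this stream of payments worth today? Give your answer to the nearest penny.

£240,400.89

Ordinary annuity of 12 payments, first payment at period 7.
Periodic rate r = 0.085 per year.
The ordinary-annuity PV formula values the stream one period before the first payment (period 6); discount that back 6 periods:
PV₀ = 53,400 × [1 − (1+r)^−12] / r × (1+r)^−6 = £240,400.89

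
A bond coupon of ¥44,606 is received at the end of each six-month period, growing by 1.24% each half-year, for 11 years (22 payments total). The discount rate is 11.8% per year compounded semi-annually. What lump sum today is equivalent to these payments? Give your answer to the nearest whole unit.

¥601,544

Periodic rate r = 0.118/2 per half-year; n is counted in half-years.
Growing ordinary annuity: PV = PMT₁ × [1 − ((1+g)/(1+r))^n] / (r − g) = 44,606 × [1 − ((1+0.0124)/(1+r))^22] / (r − 0.0124) = ¥601,544.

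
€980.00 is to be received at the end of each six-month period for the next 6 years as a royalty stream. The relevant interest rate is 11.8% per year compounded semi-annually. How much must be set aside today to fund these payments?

This is an ordinary annuity: 12 payments of €980.00 at the end of each six-month period.
Periodic rate r = 0.118/2 per half-year; n is counted in half-years.
PV = PMT × [(1 − (1+r)^−n)/r] = 980 × [1 − (1+r)^−12] / r = €8,261.40

€8,261.40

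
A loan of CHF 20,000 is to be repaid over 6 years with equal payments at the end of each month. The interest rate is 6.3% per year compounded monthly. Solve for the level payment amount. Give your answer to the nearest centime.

Level ordinary annuity; solve PV = PMT × [(1 − (1+r)^−n)/r] for PMT.
Periodic rate r = 0.063/12 per month; n is counted in months.
With n = 72: PMT = 20,000 / ([(1 − (1+r)^−n)/r]) = CHF 334.30

CHF 334.30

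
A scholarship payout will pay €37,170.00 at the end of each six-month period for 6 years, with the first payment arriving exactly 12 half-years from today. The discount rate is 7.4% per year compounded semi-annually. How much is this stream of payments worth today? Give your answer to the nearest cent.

Ordinary annuity of 12 payments, first payment at period 12.
Periodic rate r = 0.074/2 per half-year; n is counted in half-years.
The ordinary-annuity PV formula values the stream one period before the first payment (period 11); discount that back 11 periods:
PV₀ = 37,170 × [1 − (1+r)^−12] / r × (1+r)^−11 = €238,043.26

€238,043.26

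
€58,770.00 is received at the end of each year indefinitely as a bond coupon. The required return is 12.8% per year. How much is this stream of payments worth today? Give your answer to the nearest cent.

Periodic rate r = 0.128 per year.
Level perpetuity: PV = PMT / r = 58,770 / (0.128) = €459,140.62.

€459,140.62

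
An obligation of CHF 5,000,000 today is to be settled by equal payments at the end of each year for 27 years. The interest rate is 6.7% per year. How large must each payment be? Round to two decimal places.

Level ordinary annuity; solve PV = PMT × [(1 − (1+r)^−n)/r] for PMT.
Periodic rate r = 0.067 per year.
With n = 27: PMT = 5,000,000 / ([(1 − (1+r)^−n)/r]) = CHF 405,374.85

CHF 405,374.85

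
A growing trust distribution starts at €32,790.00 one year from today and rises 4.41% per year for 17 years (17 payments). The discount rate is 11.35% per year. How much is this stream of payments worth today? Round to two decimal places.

Periodic rate r = 0.1135 per year.
Growing ordinary annuity: PV = PMT₁ × [1 − ((1+g)/(1+r))^n] / (r − g) = 32,790 × [1 − ((1+0.0441)/(1+r))^17] / (r − 0.0441) = €314,257.50.

€314,257.50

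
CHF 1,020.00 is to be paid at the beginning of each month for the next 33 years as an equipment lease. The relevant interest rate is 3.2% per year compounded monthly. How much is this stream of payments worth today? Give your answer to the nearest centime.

This is an annuity due: 396 payments of CHF 1,020.00 at the beginning of each month.
Periodic rate r = 0.032/12 per month; n is counted in months.
PV = PMT × [(1 − (1+r)^−n)/r] × (1+r) = 1,020 × [1 − (1+r)^−396] / r × (1+r) = CHF 249,927.08

CHF 249,927.08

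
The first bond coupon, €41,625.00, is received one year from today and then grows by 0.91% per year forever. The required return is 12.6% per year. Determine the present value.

Periodic rate r = 0.126 per year.
Growing perpetuity (Gordon): PV = PMT₁ / (r − g) = 41,625 / (r − 0.0091) = €356,073.57.

€356,073.57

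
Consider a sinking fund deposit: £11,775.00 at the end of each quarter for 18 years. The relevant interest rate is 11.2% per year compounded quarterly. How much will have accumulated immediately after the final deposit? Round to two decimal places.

£2,650,657.50

This is an ordinary annuity: 72 deposits of £11,775.00 at the end of each quarter.
Periodic rate r = 0.112/4 per quarter; n is counted in quarters.
FV = PMT × [((1+r)^n − 1)/r] = 11,775 × [(1+r)^72 − 1] / r = £2,650,657.50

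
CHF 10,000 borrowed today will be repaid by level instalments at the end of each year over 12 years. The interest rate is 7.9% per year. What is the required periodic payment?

CHF 1,320.08

Level ordinary annuity; solve PV = PMT × [(1 − (1+r)^−n)/r] for PMT.
Periodic rate r = 0.079 per year.
With n = 12: PMT = 10,000 / ([(1 − (1+r)^−n)/r]) = CHF 1,320.08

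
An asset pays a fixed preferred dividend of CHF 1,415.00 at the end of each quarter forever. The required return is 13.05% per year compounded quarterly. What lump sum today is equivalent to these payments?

CHF 43,371.65

Periodic rate r = 0.1305/4 per quarter.
Level perpetuity: PV = PMT / r = 1,415 / (0.1305/4) = CHF 43,371.65.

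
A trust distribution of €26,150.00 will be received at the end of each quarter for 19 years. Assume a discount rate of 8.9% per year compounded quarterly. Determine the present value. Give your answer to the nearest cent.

This is an ordinary annuity: 76 payments of €26,150.00 at the end of each quarter.
Periodic rate r = 0.089/4 per quarter; n is counted in quarters.
PV = PMT × [(1 − (1+r)^−n)/r] = 26,150 × [1 − (1+r)^−76] / r = €954,581.77

€954,581.77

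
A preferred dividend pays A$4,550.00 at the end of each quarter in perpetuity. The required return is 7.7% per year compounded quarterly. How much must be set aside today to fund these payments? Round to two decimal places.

Periodic rate r = 0.077/4 per quarter.
Level perpetuity: PV = PMT / r = 4,550 / (0.077/4) = A$236,363.64.

A$236,363.64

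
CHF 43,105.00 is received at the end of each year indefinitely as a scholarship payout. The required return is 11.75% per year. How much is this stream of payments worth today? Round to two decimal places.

Periodic rate r = 0.1175 per year.
Level perpetuity: PV = PMT / r = 43,105 / (0.1175) = CHF 366,851.06.

CHF 366,851.06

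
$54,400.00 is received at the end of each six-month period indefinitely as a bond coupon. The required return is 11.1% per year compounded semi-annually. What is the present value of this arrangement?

$980,180.18

Periodic rate r = 0.111/2 per half-year.
Level perpetuity: PV = PMT / r = 54,400 / (0.111/2) = $980,180.18.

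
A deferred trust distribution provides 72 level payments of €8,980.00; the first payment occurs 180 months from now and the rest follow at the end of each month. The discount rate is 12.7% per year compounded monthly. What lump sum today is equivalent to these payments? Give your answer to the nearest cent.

Ordinary annuity of 72 payments, first payment at period 180.
Periodic rate r = 0.127/12 per month; n is counted in months.
The ordinary-annuity PV formula values the stream one period before the first payment (period 179); discount that back 179 periods:
PV₀ = 8,980 × [1 − (1+r)^−72] / r × (1+r)^−179 = €68,495.20

€68,495.20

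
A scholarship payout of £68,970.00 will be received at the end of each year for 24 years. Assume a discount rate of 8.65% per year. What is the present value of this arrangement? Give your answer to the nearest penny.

This is an ordinary annuity: 24 payments of £68,970.00 at the end of each year.
Periodic rate r = 0.0865 per year.
PV = PMT × [(1 − (1+r)^−n)/r] = 68,970 × [1 − (1+r)^−24] / r = £688,465.44

£688,465.44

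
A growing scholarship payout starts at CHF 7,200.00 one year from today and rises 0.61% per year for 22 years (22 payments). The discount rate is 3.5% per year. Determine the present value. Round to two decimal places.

Periodic rate r = 0.035 per year.
Growing ordinary annuity: PV = PMT₁ × [1 − ((1+g)/(1+r))^n] / (r − g) = 7,200 × [1 − ((1+0.0061)/(1+r))^22] / (r − 0.0061) = CHF 115,520.86.

CHF 115,520.86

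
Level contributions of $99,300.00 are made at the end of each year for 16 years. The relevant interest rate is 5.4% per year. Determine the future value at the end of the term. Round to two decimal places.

$2,426,957.99

This is an ordinary annuity: 16 deposits of $99,300.00 at the end of each year.
Periodic rate r = 0.054 per year.
FV = PMT × [((1+r)^n − 1)/r] = 99,300 × [(1+r)^16 − 1] / r = $2,426,957.99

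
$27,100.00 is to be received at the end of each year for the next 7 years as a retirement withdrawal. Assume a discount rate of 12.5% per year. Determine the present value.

This is an ordinary annuity: 7 payments of $27,100.00 at the end of each year.
Periodic rate r = 0.125 per year.
PV = PMT × [(1 − (1+r)^−n)/r] = 27,100 × [1 − (1+r)^−7] / r = $121,741.35

$121,741.35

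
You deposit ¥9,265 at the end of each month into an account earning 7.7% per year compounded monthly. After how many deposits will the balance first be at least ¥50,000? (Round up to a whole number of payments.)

Periodic rate r = 0.077/12 per month; n is counted in months.
Ordinary annuity FV: 50,000 = 9,265 × [((1+r)^n − 1)/r].
(1+r)^n = 1 + 50,000 × r / 9,265, so n = ln(1 + 50,000·r/9,265) / ln(1+r) = 5.32.
Round up to a whole number of payments: n = 6.

6 payments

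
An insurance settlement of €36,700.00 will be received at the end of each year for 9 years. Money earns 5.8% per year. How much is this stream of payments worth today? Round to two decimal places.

€251,809.42

This is an ordinary annuity: 9 payments of €36,700.00 at the end of each year.
Periodic rate r = 0.058 per year.
PV = PMT × [(1 − (1+r)^−n)/r] = 36,700 × [1 − (1+r)^−9] / r = €251,809.42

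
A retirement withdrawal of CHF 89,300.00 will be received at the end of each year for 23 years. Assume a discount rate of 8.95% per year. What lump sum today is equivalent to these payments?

CHF 858,833.45

This is an ordinary annuity: 23 payments of CHF 89,300.00 at the end of each year.
Periodic rate r = 0.0895 per year.
PV = PMT × [(1 − (1+r)^−n)/r] = 89,300 × [1 − (1+r)^−23] / r = CHF 858,833.45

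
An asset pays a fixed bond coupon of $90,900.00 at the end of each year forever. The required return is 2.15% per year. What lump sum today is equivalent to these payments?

Periodic rate r = 0.0215 per year.
Level perpetuity: PV = PMT / r = 90,900 / (0.0215) = $4,227,906.98.

$4,227,906.98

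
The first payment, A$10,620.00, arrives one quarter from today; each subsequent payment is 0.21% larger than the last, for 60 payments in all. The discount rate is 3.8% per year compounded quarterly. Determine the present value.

Periodic rate r = 0.038/4 per quarter; n is counted in quarters.
Growing ordinary annuity: PV = PMT₁ × [1 − ((1+g)/(1+r))^n] / (r − g) = 10,620 × [1 − ((1+0.0021)/(1+r))^60] / (r − 0.0021) = A$512,187.36.

A$512,187.36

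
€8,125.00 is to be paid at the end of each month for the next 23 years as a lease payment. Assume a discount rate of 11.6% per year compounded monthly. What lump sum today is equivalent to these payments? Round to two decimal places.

This is an ordinary annuity: 276 payments of €8,125.00 at the end of each month.
Periodic rate r = 0.116/12 per month; n is counted in months.
PV = PMT × [(1 − (1+r)^−n)/r] = 8,125 × [1 − (1+r)^−276] / r = €781,440.91

€781,440.91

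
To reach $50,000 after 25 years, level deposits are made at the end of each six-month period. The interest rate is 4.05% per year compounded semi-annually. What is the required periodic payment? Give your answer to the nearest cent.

Level ordinary annuity; solve FV = PMT × [((1+r)^n − 1)/r] for PMT.
Periodic rate r = 0.0405/2 per half-year; n is counted in half-years.
With n = 50: PMT = 50,000 / ([((1+r)^n − 1)/r]) = $587.03

$587.03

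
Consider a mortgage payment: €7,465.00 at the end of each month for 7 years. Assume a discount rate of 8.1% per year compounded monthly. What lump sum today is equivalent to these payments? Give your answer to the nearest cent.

€477,421.38

This is an ordinary annuity: 84 payments of €7,465.00 at the end of each month.
Periodic rate r = 0.081/12 per month; n is counted in months.
PV = PMT × [(1 − (1+r)^−n)/r] = 7,465 × [1 − (1+r)^−84] / r = €477,421.38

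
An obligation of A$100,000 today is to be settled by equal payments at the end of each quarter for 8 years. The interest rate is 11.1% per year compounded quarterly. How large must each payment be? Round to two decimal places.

A$4,755.67

Level ordinary annuity; solve PV = PMT × [(1 − (1+r)^−n)/r] for PMT.
Periodic rate r = 0.111/4 per quarter; n is counted in quarters.
With n = 32: PMT = 100,000 / ([(1 − (1+r)^−n)/r]) = A$4,755.67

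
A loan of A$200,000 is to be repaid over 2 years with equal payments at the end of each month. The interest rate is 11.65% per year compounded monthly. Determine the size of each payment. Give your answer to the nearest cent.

Level ordinary annuity; solve PV = PMT × [(1 − (1+r)^−n)/r] for PMT.
Periodic rate r = 0.1165/12 per month; n is counted in months.
With n = 24: PMT = 200,000 / ([(1 − (1+r)^−n)/r]) = A$9,382.04

A$9,382.04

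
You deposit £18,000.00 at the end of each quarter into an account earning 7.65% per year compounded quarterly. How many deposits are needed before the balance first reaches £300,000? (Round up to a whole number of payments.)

15 payments

Periodic rate r = 0.0765/4 per quarter; n is counted in quarters.
Ordinary annuity FV: 300,000 = 18,000 × [((1+r)^n − 1)/r].
(1+r)^n = 1 + 300,000 × r / 18,000, so n = ln(1 + 300,000·r/18,000) / ln(1+r) = 14.61.
Round up to a whole number of payments: n = 15.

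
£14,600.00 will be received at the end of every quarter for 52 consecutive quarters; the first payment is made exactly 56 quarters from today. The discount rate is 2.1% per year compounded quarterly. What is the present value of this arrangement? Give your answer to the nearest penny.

£497,002.77

Ordinary annuity of 52 payments, first payment at period 56.
Periodic rate r = 0.021/4 per quarter; n is counted in quarters.
The ordinary-annuity PV formula values the stream one period before the first payment (period 55); discount that back 55 periods:
PV₀ = 14,600 × [1 − (1+r)^−52] / r × (1+r)^−55 = £497,002.77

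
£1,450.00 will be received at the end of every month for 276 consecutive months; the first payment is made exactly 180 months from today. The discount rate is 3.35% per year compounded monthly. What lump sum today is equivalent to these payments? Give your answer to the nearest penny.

Ordinary annuity of 276 payments, first payment at period 180.
Periodic rate r = 0.0335/12 per month; n is counted in months.
The ordinary-annuity PV formula values the stream one period before the first payment (period 179); discount that back 179 periods:
PV₀ = 1,450 × [1 − (1+r)^−276] / r × (1+r)^−179 = £169,252.49

£169,252.49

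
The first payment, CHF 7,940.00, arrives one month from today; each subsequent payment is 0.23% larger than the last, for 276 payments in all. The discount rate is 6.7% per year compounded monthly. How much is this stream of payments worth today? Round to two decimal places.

Periodic rate r = 0.067/12 per month; n is counted in months.
Growing ordinary annuity: PV = PMT₁ × [1 − ((1+g)/(1+r))^n] / (r − g) = 7,940 × [1 − ((1+0.0023)/(1+r))^276] / (r − 0.0023) = CHF 1,437,672.28.

CHF 1,437,672.28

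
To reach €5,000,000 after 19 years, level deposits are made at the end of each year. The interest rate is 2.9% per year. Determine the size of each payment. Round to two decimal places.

Level ordinary annuity; solve FV = PMT × [((1+r)^n − 1)/r] for PMT.
Periodic rate r = 0.029 per year.
With n = 19: PMT = 5,000,000 / ([((1+r)^n − 1)/r]) = €200,986.66

€200,986.66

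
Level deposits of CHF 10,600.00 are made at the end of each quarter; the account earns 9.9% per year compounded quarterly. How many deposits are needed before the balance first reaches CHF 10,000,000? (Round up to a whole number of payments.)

131 payments

Periodic rate r = 0.099/4 per quarter; n is counted in quarters.
Ordinary annuity FV: 10,000,000 = 10,600 × [((1+r)^n − 1)/r].
(1+r)^n = 1 + 10,000,000 × r / 10,600, so n = ln(1 + 10,000,000·r/10,600) / ln(1+r) = 130.58.
Round up to a whole number of payments: n = 131.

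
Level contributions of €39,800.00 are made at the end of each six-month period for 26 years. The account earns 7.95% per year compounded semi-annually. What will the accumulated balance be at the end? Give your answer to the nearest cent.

€6,599,383.65

This is an ordinary annuity: 52 deposits of €39,800.00 at the end of each six-month period.
Periodic rate r = 0.0795/2 per half-year; n is counted in half-years.
FV = PMT × [((1+r)^n − 1)/r] = 39,800 × [(1+r)^52 − 1] / r = €6,599,383.65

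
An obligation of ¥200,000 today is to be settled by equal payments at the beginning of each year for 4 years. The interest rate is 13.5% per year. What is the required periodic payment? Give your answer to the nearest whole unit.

¥59,858

Level annuity due; solve PV = PMT × [(1 − (1+r)^−n)/r] × (1+r) for PMT.
Periodic rate r = 0.135 per year.
With n = 4: PMT = 200,000 / ([(1 − (1+r)^−n)/r] × (1+r)) = ¥59,858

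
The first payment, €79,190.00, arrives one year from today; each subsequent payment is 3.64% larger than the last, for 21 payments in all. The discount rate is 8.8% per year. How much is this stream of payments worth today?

€981,480.80

Periodic rate r = 0.088 per year.
Growing ordinary annuity: PV = PMT₁ × [1 − ((1+g)/(1+r))^n] / (r − g) = 79,190 × [1 − ((1+0.0364)/(1+r))^21] / (r − 0.0364) = €981,480.80.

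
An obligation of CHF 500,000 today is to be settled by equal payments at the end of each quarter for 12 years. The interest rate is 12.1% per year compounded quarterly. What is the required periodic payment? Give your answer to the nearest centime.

CHF 19,880.29

Level ordinary annuity; solve PV = PMT × [(1 − (1+r)^−n)/r] for PMT.
Periodic rate r = 0.121/4 per quarter; n is counted in quarters.
With n = 48: PMT = 500,000 / ([(1 − (1+r)^−n)/r]) = CHF 19,880.29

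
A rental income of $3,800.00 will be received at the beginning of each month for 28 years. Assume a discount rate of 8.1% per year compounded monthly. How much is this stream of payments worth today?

This is an annuity due: 336 payments of $3,800.00 at the beginning of each month.
Periodic rate r = 0.081/12 per month; n is counted in months.
PV = PMT × [(1 − (1+r)^−n)/r] × (1+r) = 3,800 × [1 − (1+r)^−336] / r × (1+r) = $507,643.43

$507,643.43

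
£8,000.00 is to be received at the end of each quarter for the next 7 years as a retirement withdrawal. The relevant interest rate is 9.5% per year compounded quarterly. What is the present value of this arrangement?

£162,261.19

This is an ordinary annuity: 28 payments of £8,000.00 at the end of each quarter.
Periodic rate r = 0.095/4 per quarter; n is counted in quarters.
PV = PMT × [(1 − (1+r)^−n)/r] = 8,000 × [1 − (1+r)^−28] / r = £162,261.19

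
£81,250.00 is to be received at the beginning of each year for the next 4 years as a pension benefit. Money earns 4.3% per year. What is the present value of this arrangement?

£305,448.43

This is an annuity due: 4 payments of £81,250.00 at the beginning of each year.
Periodic rate r = 0.043 per year.
PV = PMT × [(1 − (1+r)^−n)/r] × (1+r) = 81,250 × [1 − (1+r)^−4] / r × (1+r) = £305,448.43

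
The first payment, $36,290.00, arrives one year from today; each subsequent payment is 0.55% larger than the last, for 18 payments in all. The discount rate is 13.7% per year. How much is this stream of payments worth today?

$245,766.57

Periodic rate r = 0.137 per year.
Growing ordinary annuity: PV = PMT₁ × [1 − ((1+g)/(1+r))^n] / (r − g) = 36,290 × [1 − ((1+0.0055)/(1+r))^18] / (r − 0.0055) = $245,766.57.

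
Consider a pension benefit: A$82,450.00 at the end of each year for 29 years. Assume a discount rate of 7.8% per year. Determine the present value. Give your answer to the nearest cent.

This is an ordinary annuity: 29 payments of A$82,450.00 at the end of each year.
Periodic rate r = 0.078 per year.
PV = PMT × [(1 − (1+r)^−n)/r] = 82,450 × [1 − (1+r)^−29] / r = A$937,335.34

A$937,335.34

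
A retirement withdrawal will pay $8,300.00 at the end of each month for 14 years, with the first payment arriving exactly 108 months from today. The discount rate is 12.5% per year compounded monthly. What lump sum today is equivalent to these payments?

Ordinary annuity of 168 payments, first payment at period 108.
Periodic rate r = 0.125/12 per month; n is counted in months.
The ordinary-annuity PV formula values the stream one period before the first payment (period 107); discount that back 107 periods:
PV₀ = 8,300 × [1 − (1+r)^−168] / r × (1+r)^−107 = $216,801.97

$216,801.97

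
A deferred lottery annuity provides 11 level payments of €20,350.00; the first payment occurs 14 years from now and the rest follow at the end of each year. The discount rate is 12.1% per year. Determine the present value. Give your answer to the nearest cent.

€27,252.97

Ordinary annuity of 11 payments, first payment at period 14.
Periodic rate r = 0.121 per year.
The ordinary-annuity PV formula values the stream one period before the first payment (period 13); discount that back 13 periods:
PV₀ = 20,350 × [1 − (1+r)^−11] / r × (1+r)^−13 = €27,252.97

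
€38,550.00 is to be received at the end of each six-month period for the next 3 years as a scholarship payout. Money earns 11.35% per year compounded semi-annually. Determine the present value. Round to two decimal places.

This is an ordinary annuity: 6 payments of €38,550.00 at the end of each six-month period.
Periodic rate r = 0.1135/2 per half-year; n is counted in half-years.
PV = PMT × [(1 − (1+r)^−n)/r] = 38,550 × [1 − (1+r)^−6] / r = €191,514.04

€191,514.04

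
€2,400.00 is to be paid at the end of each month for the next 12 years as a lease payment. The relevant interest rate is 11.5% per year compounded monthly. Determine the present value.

This is an ordinary annuity: 144 payments of €2,400.00 at the end of each month.
Periodic rate r = 0.115/12 per month; n is counted in months.
PV = PMT × [(1 − (1+r)^−n)/r] = 2,400 × [1 − (1+r)^−144] / r = €187,015.43

€187,015.43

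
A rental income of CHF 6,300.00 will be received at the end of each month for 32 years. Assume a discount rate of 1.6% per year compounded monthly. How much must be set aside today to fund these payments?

This is an ordinary annuity: 384 payments of CHF 6,300.00 at the end of each month.
Periodic rate r = 0.016/12 per month; n is counted in months.
PV = PMT × [(1 − (1+r)^−n)/r] = 6,300 × [1 − (1+r)^−384] / r = CHF 1,892,361.55

CHF 1,892,361.55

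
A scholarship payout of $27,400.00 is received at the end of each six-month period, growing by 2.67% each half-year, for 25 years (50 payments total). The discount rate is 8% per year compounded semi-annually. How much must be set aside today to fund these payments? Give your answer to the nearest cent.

Periodic rate r = 0.08/2 per half-year; n is counted in half-years.
Growing ordinary annuity: PV = PMT₁ × [1 − ((1+g)/(1+r))^n] / (r − g) = 27,400 × [1 − ((1+0.0267)/(1+r))^50] / (r − 0.0267) = $977,694.86.

$977,694.86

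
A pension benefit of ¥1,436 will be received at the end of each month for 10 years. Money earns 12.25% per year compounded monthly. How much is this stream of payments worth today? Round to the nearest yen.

This is an ordinary annuity: 120 payments of ¥1,436 at the end of each month.
Periodic rate r = 0.1225/12 per month; n is counted in months.
PV = PMT × [(1 − (1+r)^−n)/r] = 1,436 × [1 − (1+r)^−120] / r = ¥99,089

¥99,089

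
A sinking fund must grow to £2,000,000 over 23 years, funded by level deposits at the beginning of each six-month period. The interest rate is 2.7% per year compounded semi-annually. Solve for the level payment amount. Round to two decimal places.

£31,228.68

Level annuity due; solve FV = PMT × [((1+r)^n − 1)/r] × (1+r) for PMT.
Periodic rate r = 0.027/2 per half-year; n is counted in half-years.
With n = 46: PMT = 2,000,000 / ([((1+r)^n − 1)/r] × (1+r)) = £31,228.68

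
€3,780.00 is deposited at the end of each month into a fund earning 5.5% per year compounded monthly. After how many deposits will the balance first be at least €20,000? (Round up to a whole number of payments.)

6 payments

Periodic rate r = 0.055/12 per month; n is counted in months.
Ordinary annuity FV: 20,000 = 3,780 × [((1+r)^n − 1)/r].
(1+r)^n = 1 + 20,000 × r / 3,780, so n = ln(1 + 20,000·r/3,780) / ln(1+r) = 5.24.
Round up to a whole number of payments: n = 6.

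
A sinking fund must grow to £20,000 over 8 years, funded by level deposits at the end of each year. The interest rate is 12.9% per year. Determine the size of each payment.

Level ordinary annuity; solve FV = PMT × [((1+r)^n − 1)/r] for PMT.
Periodic rate r = 0.129 per year.
With n = 8: PMT = 20,000 / ([((1+r)^n − 1)/r]) = £1,573.48

£1,573.48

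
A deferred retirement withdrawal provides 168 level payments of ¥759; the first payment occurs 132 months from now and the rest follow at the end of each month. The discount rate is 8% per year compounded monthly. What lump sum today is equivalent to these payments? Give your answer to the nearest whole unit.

Ordinary annuity of 168 payments, first payment at period 132.
Periodic rate r = 0.08/12 per month; n is counted in months.
The ordinary-annuity PV formula values the stream one period before the first payment (period 131); discount that back 131 periods:
PV₀ = 759 × [1 − (1+r)^−168] / r × (1+r)^−131 = ¥32,063

¥32,063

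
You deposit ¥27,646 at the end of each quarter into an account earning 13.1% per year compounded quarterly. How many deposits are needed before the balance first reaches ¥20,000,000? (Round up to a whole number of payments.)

Periodic rate r = 0.131/4 per quarter; n is counted in quarters.
Ordinary annuity FV: 20,000,000 = 27,646 × [((1+r)^n − 1)/r].
(1+r)^n = 1 + 20,000,000 × r / 27,646, so n = ln(1 + 20,000,000·r/27,646) / ln(1+r) = 99.50.
Round up to a whole number of payments: n = 100.

100 payments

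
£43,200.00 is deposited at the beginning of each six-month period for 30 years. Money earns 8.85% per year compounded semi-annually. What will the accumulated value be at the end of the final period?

This is an annuity due: 60 deposits of £43,200.00 at the beginning of each six-month period.
Periodic rate r = 0.0885/2 per half-year; n is counted in half-years.
FV = PMT × [((1+r)^n − 1)/r] × (1+r) = 43,200 × [(1+r)^60 − 1] / r × (1+r) = £12,678,113.43

£12,678,113.43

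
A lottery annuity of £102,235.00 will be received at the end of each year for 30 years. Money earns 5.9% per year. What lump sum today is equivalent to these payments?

This is an ordinary annuity: 30 payments of £102,235.00 at the end of each year.
Periodic rate r = 0.059 per year.
PV = PMT × [(1 − (1+r)^−n)/r] = 102,235 × [1 − (1+r)^−30] / r = £1,422,434.44

£1,422,434.44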